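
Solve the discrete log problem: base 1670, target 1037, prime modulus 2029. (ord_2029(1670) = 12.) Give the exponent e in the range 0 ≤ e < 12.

3

Successive powers of 1670 modulo 2029:
  1670^0=1  1670^1=1670  1670^2=1054  1670^3=1037
So 1670^3 ≡ 1037 (mod 2029), giving e = 3.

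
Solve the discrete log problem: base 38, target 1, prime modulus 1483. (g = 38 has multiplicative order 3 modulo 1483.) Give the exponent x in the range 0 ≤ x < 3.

Successive powers of 38 modulo 1483:
  38^0=1
So 38^0 ≡ 1 (mod 1483), giving x = 0.

0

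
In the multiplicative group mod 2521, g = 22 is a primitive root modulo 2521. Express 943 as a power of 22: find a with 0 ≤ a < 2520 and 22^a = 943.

Baby-step giant-step with m = ceil(sqrt(2520)) = 51.
Baby table (22^j mod 2521 for j=0..50):
  0:1  1:22  2:484  3:564  4:2324  5:708  6:450  7:2337
  8:994  9:1700  10:2106  11:954  12:820  13:393  14:1083  15:1137
  16:2325  17:730  18:934  19:380  20:797  21:2408  22:35  23:770
  24:1814  25:2093  26:668  27:2091  28:624  29:1123  30:2017  31:1517
  32:601  33:617  34:969  35:1150  36:90  37:1980  38:703  39:340
  40:2438  41:695  42:164  43:1087  44:1225  45:1740  46:465  47:146
  48:691  49:76  50:1672
Giant step factor: 22^(-51) ≡ 2164 (mod 2521).
Scan 943·2164^i mod 2521 for i = 0, 1, …:
  i=0: 943   i=1: 1163   i=2: 774   i=3: 992
  i=4: 1317   i=5: 1258   i=6: 2153   i=7: 284
  i=8: 1973   i=9: 1519     …   i=16: 535
  i=17: 601
Match at i=17, j=32: a = 17·51 + 32 = 899.

899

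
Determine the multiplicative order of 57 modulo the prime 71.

5

The order of 57 must divide p − 1 = 70 = 2 · 5 · 7.
Divisors: 1, 2, 5, 7, 10, 14, 35, 70.
Check each in increasing order: 57^1 ≡ 57;  57^2 ≡ 54;  57^5 ≡ 1.
Smallest exponent giving 1 is 5.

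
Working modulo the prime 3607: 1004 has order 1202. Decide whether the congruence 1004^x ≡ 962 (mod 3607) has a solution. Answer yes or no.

no

962 ∈ ⟨1004⟩ iff 962^1202 ≡ 1 (mod 3607), since |⟨1004⟩| = 1202.
962^1202 mod 3607 = 2207.
Since 2207 ≠ 1, 962 does not lie in the subgroup.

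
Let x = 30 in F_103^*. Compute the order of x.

17

The order of 30 must divide p − 1 = 102 = 2 · 3 · 17.
Divisors: 1, 2, 3, 6, 17, 34, 51, 102.
Check each in increasing order: 30^1 ≡ 30;  30^2 ≡ 76;  30^3 ≡ 14;  30^6 ≡ 93;  30^17 ≡ 1.
Smallest exponent giving 1 is 17.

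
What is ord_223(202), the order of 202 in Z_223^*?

111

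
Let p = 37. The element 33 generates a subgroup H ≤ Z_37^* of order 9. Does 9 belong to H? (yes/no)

9 ∈ ⟨33⟩ iff 9^9 ≡ 1 (mod 37), since |⟨33⟩| = 9.
9^9 mod 37 = 1.
Since 1 = 1, 9 lies in the subgroup.

yes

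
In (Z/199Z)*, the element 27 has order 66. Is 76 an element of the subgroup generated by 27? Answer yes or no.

yes

76 ∈ ⟨27⟩ iff 76^66 ≡ 1 (mod 199), since |⟨27⟩| = 66.
76^66 mod 199 = 1.
Since 1 = 1, 76 lies in the subgroup.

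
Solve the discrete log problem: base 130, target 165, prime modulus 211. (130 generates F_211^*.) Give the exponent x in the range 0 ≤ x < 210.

121

Baby-step giant-step with m = ceil(sqrt(210)) = 15.
Baby table (130^j mod 211 for j=0..14):
  0:1  1:130  2:20  3:68  4:189  5:94  6:193  7:192
  8:62  9:42  10:185  11:207  12:113  13:131  14:150
Giant step factor: 130^(-15) ≡ 12 (mod 211).
Scan 165·12^i mod 211 for i = 0, 1, …:
  i=0: 165   i=1: 81   i=2: 128   i=3: 59
  i=4: 75   i=5: 56   i=6: 39   i=7: 46
  i=8: 130
Match at i=8, j=1: x = 8·15 + 1 = 121.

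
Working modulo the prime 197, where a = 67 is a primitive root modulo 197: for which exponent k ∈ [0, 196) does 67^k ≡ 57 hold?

135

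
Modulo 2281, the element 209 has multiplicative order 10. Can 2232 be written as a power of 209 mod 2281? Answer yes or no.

⟨209⟩ has order 10; its elements mod 2281 are {1, 209, 342, 633, 767, 1514, 1648, 1939, 2072, 2280}.
2232 is not in this set.

no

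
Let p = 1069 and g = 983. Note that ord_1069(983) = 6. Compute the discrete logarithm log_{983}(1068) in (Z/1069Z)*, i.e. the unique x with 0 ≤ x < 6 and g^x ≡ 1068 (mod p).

3

Successive powers of 983 modulo 1069:
  983^0=1  983^1=983  983^2=982  983^3=1068
So 983^3 ≡ 1068 (mod 1069), giving x = 3.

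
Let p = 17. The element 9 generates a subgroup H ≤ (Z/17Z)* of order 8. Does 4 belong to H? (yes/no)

4 ∈ ⟨9⟩ iff 4^8 ≡ 1 (mod 17), since |⟨9⟩| = 8.
4^8 mod 17 = 1.
Since 1 = 1, 4 lies in the subgroup.

yes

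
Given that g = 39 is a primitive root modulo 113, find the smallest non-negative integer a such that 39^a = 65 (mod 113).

63

Baby-step giant-step with m = ceil(sqrt(112)) = 11.
Baby table (39^j mod 113 for j=0..10):
  0:1  1:39  2:52  3:107  4:105  5:27  6:36  7:48
  8:64  9:10  10:51
Giant step factor: 39^(-11) ≡ 5 (mod 113).
Scan 65·5^i mod 113 for i = 0, 1, …:
  i=0: 65   i=1: 99   i=2: 43   i=3: 102
  i=4: 58   i=5: 64
Match at i=5, j=8: a = 5·11 + 8 = 63.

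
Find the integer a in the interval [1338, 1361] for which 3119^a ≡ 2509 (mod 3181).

Compute 3119^1338 mod 3181 = 877, then multiply by 3119 repeatedly:
  3119^1338=877  3119^1339=2884  3119^1340=2509
Found 2509 at exponent 1340.

1340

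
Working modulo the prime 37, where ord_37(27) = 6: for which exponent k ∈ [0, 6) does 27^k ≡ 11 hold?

Successive powers of 27 modulo 37:
  27^0=1  27^1=27  27^2=26  27^3=36  27^4=10  27^5=11
So 27^5 ≡ 11 (mod 37), giving k = 5.

5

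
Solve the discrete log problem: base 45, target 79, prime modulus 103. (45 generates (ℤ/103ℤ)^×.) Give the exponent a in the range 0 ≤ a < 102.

48

Baby-step giant-step with m = ceil(sqrt(102)) = 11.
Baby table (45^j mod 103 for j=0..10):
  0:1  1:45  2:68  3:73  4:92  5:20  6:76  7:21
  8:18  9:89  10:91
Giant step factor: 45^(-11) ≡ 70 (mod 103).
Scan 79·70^i mod 103 for i = 0, 1, …:
  i=0: 79   i=1: 71   i=2: 26   i=3: 69
  i=4: 92
Match at i=4, j=4: a = 4·11 + 4 = 48.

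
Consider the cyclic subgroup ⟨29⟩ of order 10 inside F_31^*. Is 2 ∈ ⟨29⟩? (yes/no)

yes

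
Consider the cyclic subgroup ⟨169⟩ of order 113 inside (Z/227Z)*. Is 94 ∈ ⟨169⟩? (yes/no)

no

94 ∈ ⟨169⟩ iff 94^113 ≡ 1 (mod 227), since |⟨169⟩| = 113.
94^113 mod 227 = 226.
Since 226 ≠ 1, 94 does not lie in the subgroup.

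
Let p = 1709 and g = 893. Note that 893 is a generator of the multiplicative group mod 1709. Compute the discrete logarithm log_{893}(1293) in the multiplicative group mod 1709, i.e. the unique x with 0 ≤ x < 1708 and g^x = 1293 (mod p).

1382

Baby-step giant-step with m = ceil(sqrt(1708)) = 42.
Baby table (893^j mod 1709 for j=0..41):
  0:1  1:893  2:1055  3:456  4:466  5:851  6:1147  7:580
  8:113  9:78  10:1294  11:258  12:1388  13:459  14:1436  15:598
  16:806  17:269  18:957  19:101  20:1325  21:597  22:1622  23:923
  24:501  25:1344  26:474  27:1159  28:1042  29:810  30:423  31:50
  32:216  33:1480  34:583  35:1083  36:1534  37:953  38:1656  39:523
  40:482  41:1467
Giant step factor: 893^(-42) ≡ 1419 (mod 1709).
Scan 1293·1419^i mod 1709 for i = 0, 1, …:
  i=0: 1293   i=1: 1010   i=2: 1048   i=3: 282
  i=4: 252   i=5: 407   i=6: 1600   i=7: 848
  i=8: 176   i=9: 230     …   i=31: 1609
  i=32: 1656
Match at i=32, j=38: x = 32·42 + 38 = 1382.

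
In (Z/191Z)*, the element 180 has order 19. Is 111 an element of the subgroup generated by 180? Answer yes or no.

no

⟨180⟩ has order 19; its elements mod 191 are {1, 5, 6, 25, 30, 32, 36, 52, 69, 107, 121, 125, 136, 150, 153, 154, 160, 177, 180}.
111 is not in this set.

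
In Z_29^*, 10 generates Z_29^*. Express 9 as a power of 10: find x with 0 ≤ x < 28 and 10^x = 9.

26

Successive powers of 10 modulo 29:
  10^0=1  10^1=10  10^2=13  10^3=14  10^4=24  10^5=8
  10^6=22  10^7=17  10^8=25  10^9=18  10^10=6  10^11=2
  10^12=20  10^13=26  10^14=28  10^15=19  10^16=16  10^17=15
  10^18=5  10^19=21  10^20=7  10^21=12  10^22=4  10^23=11
  10^24=23  10^25=27  10^26=9
So 10^26 ≡ 9 (mod 29), giving x = 26.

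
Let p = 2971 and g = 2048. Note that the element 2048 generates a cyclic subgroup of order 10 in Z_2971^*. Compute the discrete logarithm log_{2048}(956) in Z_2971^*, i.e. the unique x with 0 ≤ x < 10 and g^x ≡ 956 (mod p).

Successive powers of 2048 modulo 2971:
  2048^0=1  2048^1=2048  2048^2=2223  2048^3=1132  2048^4=956
So 2048^4 ≡ 956 (mod 2971), giving x = 4.

4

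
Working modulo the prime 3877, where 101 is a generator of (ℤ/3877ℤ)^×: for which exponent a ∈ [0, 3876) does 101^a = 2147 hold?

619

Baby-step giant-step with m = ceil(sqrt(3876)) = 63.
Baby table (101^j mod 3877 for j=0..62):
  0:1  1:101  2:2447  3:2896  4:1721  5:3233  6:865  7:2071
  8:3690  9:498  10:3774  11:1228  12:3841  13:241  14:1079  15:423
  16:76  17:3799  18:3753  19:2984  20:2855  21:1457  22:3708  23:2316
  24:1296  25:2955  26:3803  27:280  28:1141  29:2808  30:587  31:1132
  32:1899  33:1826  34:2207  35:1918  36:3745  37:2176  38:2664  39:1551
  40:1571  41:3591  42:2130  43:1895  44:1422  45:173  46:1965  47:738
  48:875  49:3081  50:1021  51:2319  52:1599  53:2542  54:860  55:1566
  56:3086  57:1526  58:2923  59:571  60:3393  61:1517  62:2014
Giant step factor: 101^(-63) ≡ 2821 (mod 3877).
Scan 2147·2821^i mod 3877 for i = 0, 1, …:
  i=0: 2147   i=1: 813   i=2: 2166   i=3: 134
  i=4: 1945   i=5: 890   i=6: 2271   i=7: 1687
  i=8: 1948   i=9: 1599
Match at i=9, j=52: a = 9·63 + 52 = 619.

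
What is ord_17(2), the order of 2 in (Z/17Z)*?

8

The order of 2 must divide p − 1 = 16 = 2^4.
Divisors: 1, 2, 4, 8, 16.
Check each in increasing order: 2^1 ≡ 2;  2^2 ≡ 4;  2^4 ≡ 16;  2^8 ≡ 1.
Smallest exponent giving 1 is 8.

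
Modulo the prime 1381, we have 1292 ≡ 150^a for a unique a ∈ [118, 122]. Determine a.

121

Compute 150^118 mod 1381 = 430, then multiply by 150 repeatedly:
  150^118=430  150^119=974  150^120=1095  150^121=1292
Found 1292 at exponent 121.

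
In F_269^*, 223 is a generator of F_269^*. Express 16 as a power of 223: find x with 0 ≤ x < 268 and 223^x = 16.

212

Baby-step giant-step with m = ceil(sqrt(268)) = 17.
Baby table (223^j mod 269 for j=0..16):
  0:1  1:223  2:233  3:42  4:220  5:102  6:150  7:94
  8:249  9:113  10:182  11:236  12:173  13:112  14:228  15:3
  16:131
Giant step factor: 223^(-17) ≡ 132 (mod 269).
Scan 16·132^i mod 269 for i = 0, 1, …:
  i=0: 16   i=1: 229   i=2: 100   i=3: 19
  i=4: 87   i=5: 186   i=6: 73   i=7: 221
  i=8: 120   i=9: 238   i=10: 212   i=11: 8
  i=12: 249
Match at i=12, j=8: x = 12·17 + 8 = 212.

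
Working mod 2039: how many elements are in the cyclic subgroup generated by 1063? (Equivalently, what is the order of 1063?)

1019

The order of 1063 must divide p − 1 = 2038 = 2 · 1019.
Divisors: 1, 2, 1019, 2038.
Check each in increasing order: 1063^1 ≡ 1063;  1063^2 ≡ 363;  1063^1019 ≡ 1.
Smallest exponent giving 1 is 1019.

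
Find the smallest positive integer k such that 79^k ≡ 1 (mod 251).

125

The order of 79 must divide p − 1 = 250 = 2 · 5^3.
Divisors: 1, 2, 5, 10, 25, 50, 125, 250.
Check each in increasing order: 79^1 ≡ 79;  79^2 ≡ 217;  79^5 ≡ 211;  79^10 ≡ 94;  79^25 ≡ 219;  79^50 ≡ 20;  79^125 ≡ 1.
Smallest exponent giving 1 is 125.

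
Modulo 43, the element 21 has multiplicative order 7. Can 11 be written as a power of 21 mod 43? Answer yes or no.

yes

⟨21⟩ has order 7; its elements mod 43 are {1, 4, 11, 16, 21, 35, 41}.
11 is in this set.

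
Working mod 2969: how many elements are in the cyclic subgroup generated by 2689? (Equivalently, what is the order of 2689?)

1484

The order of 2689 must divide p − 1 = 2968 = 2^3 · 7 · 53.
Divisors: 1, 2, 4, 7, 8, 14, 28, 53, 56, 106, 212, 371, 424, 742, 1484, 2968.
Check each in increasing order: 2689^1 ≡ 2689;  2689^2 ≡ 1206;  2689^4 ≡ 2595;  2689^7 ≡ 2936;  2689^8 ≡ 333;  2689^14 ≡ 1089;  2689^28 ≡ 1290;  2689^53 ≡ 712;  2689^56 ≡ 1460;  2689^106 ≡ 2214;  2689^212 ≡ 2946;  2689^371 ≡ 964;  2689^424 ≡ 529;  2689^742 ≡ 2968;  2689^1484 ≡ 1.
Smallest exponent giving 1 is 1484.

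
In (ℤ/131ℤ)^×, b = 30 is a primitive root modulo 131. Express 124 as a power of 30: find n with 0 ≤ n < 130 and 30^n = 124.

Successive powers of 30 modulo 131:
  30^0=1  30^1=30  30^2=114  30^3=14  30^4=27  30^5=24
  30^6=65  30^7=116  30^8=74  30^9=124
So 30^9 ≡ 124 (mod 131), giving n = 9.

9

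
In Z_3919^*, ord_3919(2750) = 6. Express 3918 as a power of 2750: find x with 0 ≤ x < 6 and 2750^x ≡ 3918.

3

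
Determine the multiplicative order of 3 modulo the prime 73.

12

The order of 3 must divide p − 1 = 72 = 2^3 · 3^2.
Divisors: 1, 2, 3, 4, 6, 8, 9, 12, 18, 24, 36, 72.
Check each in increasing order: 3^1 ≡ 3;  3^2 ≡ 9;  3^3 ≡ 27;  3^4 ≡ 8;  3^6 ≡ 72;  3^8 ≡ 64;  3^9 ≡ 46;  3^12 ≡ 1.
Smallest exponent giving 1 is 12.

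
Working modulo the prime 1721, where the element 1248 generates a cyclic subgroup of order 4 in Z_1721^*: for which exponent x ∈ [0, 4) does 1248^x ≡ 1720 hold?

2

Successive powers of 1248 modulo 1721:
  1248^0=1  1248^1=1248  1248^2=1720
So 1248^2 ≡ 1720 (mod 1721), giving x = 2.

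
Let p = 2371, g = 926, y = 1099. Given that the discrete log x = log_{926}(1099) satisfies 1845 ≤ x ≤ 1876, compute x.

Compute 926^1845 mod 2371 = 1933, then multiply by 926 repeatedly:
  926^1845=1933  926^1846=2224  926^1847=1396  926^1848=501  926^1849=1581
  926^1850=1099
Found 1099 at exponent 1850.

1850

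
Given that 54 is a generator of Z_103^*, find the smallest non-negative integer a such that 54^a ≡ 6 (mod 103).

55

Baby-step giant-step with m = ceil(sqrt(102)) = 11.
Baby table (54^j mod 103 for j=0..10):
  0:1  1:54  2:32  3:80  4:97  5:88  6:14  7:35
  8:36  9:90  10:19
Giant step factor: 54^(-11) ≡ 77 (mod 103).
Scan 6·77^i mod 103 for i = 0, 1, …:
  i=0: 6   i=1: 50   i=2: 39   i=3: 16
  i=4: 99   i=5: 1
Match at i=5, j=0: a = 5·11 + 0 = 55.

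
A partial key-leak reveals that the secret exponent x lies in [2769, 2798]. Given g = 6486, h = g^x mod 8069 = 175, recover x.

Compute 6486^2769 mod 8069 = 2046, then multiply by 6486 repeatedly:
  6486^2769=2046  6486^2770=4920  6486^2771=6294  6486^2772=1813  6486^2773=2585
  6486^2774=6997  6486^2775=2486  6486^2776=2334  6486^2777=880  6486^2778=2897
  6486^2779=5310  6486^2780=2168  6486^2781=5450  6486^2782=6480  6486^2783=5928
  6486^2784=223  6486^2785=2027  6486^2786=2721  6486^2787=1503  6486^2788=1106
  6486^2789=175
Found 175 at exponent 2789.

2789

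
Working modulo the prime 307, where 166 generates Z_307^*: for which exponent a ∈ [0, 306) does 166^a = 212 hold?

20

Baby-step giant-step with m = ceil(sqrt(306)) = 18.
Baby table (166^j mod 307 for j=0..17):
  0:1  1:166  2:233  3:303  4:257  5:296  6:16  7:200
  8:44  9:243  10:121  11:131  12:256  13:130  14:90  15:204
  16:94  17:254
Giant step factor: 166^(-18) ≡ 269 (mod 307).
Scan 212·269^i mod 307 for i = 0, 1, …:
  i=0: 212   i=1: 233
Match at i=1, j=2: a = 1·18 + 2 = 20.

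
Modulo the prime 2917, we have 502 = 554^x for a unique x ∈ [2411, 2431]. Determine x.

Compute 554^2411 mod 2917 = 893, then multiply by 554 repeatedly:
  554^2411=893  554^2412=1749  554^2413=502
Found 502 at exponent 2413.

2413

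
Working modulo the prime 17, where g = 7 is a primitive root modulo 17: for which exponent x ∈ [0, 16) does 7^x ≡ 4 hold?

4

Successive powers of 7 modulo 17:
  7^0=1  7^1=7  7^2=15  7^3=3  7^4=4
So 7^4 ≡ 4 (mod 17), giving x = 4.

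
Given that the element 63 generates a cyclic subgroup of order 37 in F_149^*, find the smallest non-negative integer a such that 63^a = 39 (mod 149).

Successive powers of 63 modulo 149:
  63^0=1  63^1=63  63^2=95  63^3=25  63^4=85  63^5=140
  63^6=29  63^7=39
So 63^7 ≡ 39 (mod 149), giving a = 7.

7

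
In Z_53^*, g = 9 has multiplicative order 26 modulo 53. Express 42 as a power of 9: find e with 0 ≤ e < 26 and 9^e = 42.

4

Successive powers of 9 modulo 53:
  9^0=1  9^1=9  9^2=28  9^3=40  9^4=42
So 9^4 ≡ 42 (mod 53), giving e = 4.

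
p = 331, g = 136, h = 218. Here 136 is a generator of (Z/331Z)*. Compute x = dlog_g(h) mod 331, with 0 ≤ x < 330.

Baby-step giant-step with m = ceil(sqrt(330)) = 19.
Baby table (136^j mod 331 for j=0..18):
  0:1  1:136  2:291  3:187  4:276  5:133  6:214  7:307
  8:46  9:298  10:146  11:327  12:118  13:160  14:245  15:220
  16:130  17:137  18:96
Giant step factor: 136^(-19) ≡ 322 (mod 331).
Scan 218·322^i mod 331 for i = 0, 1, …:
  i=0: 218   i=1: 24   i=2: 115   i=3: 289
  i=4: 47   i=5: 239   i=6: 166   i=7: 161
  i=8: 206   i=9: 132   i=10: 136
Match at i=10, j=1: x = 10·19 + 1 = 191.

191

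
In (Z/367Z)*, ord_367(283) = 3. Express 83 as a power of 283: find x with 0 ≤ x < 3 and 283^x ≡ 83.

Successive powers of 283 modulo 367:
  283^0=1  283^1=283  283^2=83
So 283^2 ≡ 83 (mod 367), giving x = 2.

2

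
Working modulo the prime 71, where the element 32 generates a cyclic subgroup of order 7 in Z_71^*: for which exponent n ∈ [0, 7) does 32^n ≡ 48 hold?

Successive powers of 32 modulo 71:
  32^0=1  32^1=32  32^2=30  32^3=37  32^4=48
So 32^4 ≡ 48 (mod 71), giving n = 4.

4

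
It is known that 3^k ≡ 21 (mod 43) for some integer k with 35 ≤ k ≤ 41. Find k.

Compute 3^35 mod 43 = 7, then multiply by 3 repeatedly:
  3^35=7  3^36=21
Found 21 at exponent 36.

36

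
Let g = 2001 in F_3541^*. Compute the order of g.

The order of 2001 must divide p − 1 = 3540 = 2^2 · 3 · 5 · 59.
Divisors: 1, 2, 3, 4, 5, 6, 10, 12, 15, 20, 30, 59, 60, 118, 177, 236, 295, 354, 590, 708, 885, 1180, 1770, 3540.
Check each in increasing order: 2001^1 ≡ 2001;  2001^2 ≡ 2671;  2001^3 ≡ 1302;  2001^4 ≡ 2667;  2001^5 ≡ 380;  2001^6 ≡ 2606;  2001^10 ≡ 2760;  2001^12 ≡ 3139;  2001^15 ≡ 664;  2001^20 ≡ 909;  2001^30 ≡ 1812;  2001^59 ≡ 1970;  2001^60 ≡ 837;  2001^118 ≡ 3505;  2001^177 ≡ 3441;  2001^236 ≡ 1296;  2001^295 ≡ 59;  2001^354 ≡ 2918;  2001^590 ≡ 3481;  2001^708 ≡ 2160;  2001^885 ≡ 1.
Smallest exponent giving 1 is 885.

885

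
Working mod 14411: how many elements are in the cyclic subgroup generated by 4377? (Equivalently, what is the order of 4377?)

The order of 4377 must divide p − 1 = 14410 = 2 · 5 · 11 · 131.
Divisors: 1, 2, 5, 10, 11, 22, 55, 110, 131, 262, 655, 1310, 1441, 2882, 7205, 14410.
Check each in increasing order: 4377^1 ≡ 4377;  4377^2 ≡ 5910;  4377^5 ≡ 4087;  4377^10 ≡ 1220;  4377^11 ≡ 7870;  4377^22 ≡ 12833;  4377^55 ≡ 4209;  4377^110 ≡ 4562;  4377^131 ≡ 795;  4377^262 ≡ 12352;  4377^655 ≡ 359;  4377^1310 ≡ 13593;  4377^1441 ≡ 12596;  4377^2882 ≡ 8517;  4377^7205 ≡ 14410;  4377^14410 ≡ 1.
Smallest exponent giving 1 is 14410.

14410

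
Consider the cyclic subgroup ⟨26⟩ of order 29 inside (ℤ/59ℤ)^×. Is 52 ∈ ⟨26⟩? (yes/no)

52 ∈ ⟨26⟩ iff 52^29 ≡ 1 (mod 59), since |⟨26⟩| = 29.
52^29 mod 59 = 58.
Since 58 ≠ 1, 52 does not lie in the subgroup.

no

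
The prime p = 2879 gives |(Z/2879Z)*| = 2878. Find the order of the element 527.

2878

The order of 527 must divide p − 1 = 2878 = 2 · 1439.
Divisors: 1, 2, 1439, 2878.
Check each in increasing order: 527^1 ≡ 527;  527^2 ≡ 1345;  527^1439 ≡ 2878;  527^2878 ≡ 1.
Smallest exponent giving 1 is 2878.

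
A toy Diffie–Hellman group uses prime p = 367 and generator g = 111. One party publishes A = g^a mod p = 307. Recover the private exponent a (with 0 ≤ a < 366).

Baby-step giant-step with m = ceil(sqrt(366)) = 20.
Baby table (111^j mod 367 for j=0..19):
  0:1  1:111  2:210  3:189  4:60  5:54  6:122  7:330
  8:297  9:304  10:347  11:349  12:204  13:257  14:268  15:21
  16:129  17:6  18:299  19:159
Giant step factor: 111^(-20) ≡ 89 (mod 367).
Scan 307·89^i mod 367 for i = 0, 1, …:
  i=0: 307   i=1: 165   i=2: 5   i=3: 78
  i=4: 336   i=5: 177   i=6: 339   i=7: 77
  i=8: 247   i=9: 330
Match at i=9, j=7: a = 9·20 + 7 = 187.

187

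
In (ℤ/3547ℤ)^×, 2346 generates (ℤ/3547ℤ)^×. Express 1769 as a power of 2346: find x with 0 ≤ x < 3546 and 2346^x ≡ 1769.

Baby-step giant-step with m = ceil(sqrt(3546)) = 60.
Baby table (2346^j mod 3547 for j=0..59):
  0:1  1:2346  2:2319  3:2823  4:509  5:2322  6:2767  7:372
  8:150  9:747  10:244  11:1357  12:1863  13:694  14:51  15:2595
  16:1218  17:2093  18:1130  19:1371  20:2784  21:1237  22:556  23:2627
  24:1803  25:1814  26:2791  27:3471  28:2601  29:1106  30:1819  31:333
  32:878  33:2528  34:104  35:2788  36:3527  37:2738  38:3278  39:292
  40:461  41:3218  42:1412  43:3201  44:547  45:2795  46:2214  47:1236
  48:1757  49:308  50:2527  51:1305  52:469  53:704  54:2229  55:956
  56:1072  57:89  58:3068  59:665
Giant step factor: 2346^(-60) ≡ 1521 (mod 3547).
Scan 1769·1521^i mod 3547 for i = 0, 1, …:
  i=0: 1769   i=1: 2023   i=2: 1734   i=3: 1993
  i=4: 2215   i=5: 2912   i=6: 2496   i=7: 1126
  i=8: 2992   i=9: 31     …   i=17: 2641
  i=18: 1757
Match at i=18, j=48: x = 18·60 + 48 = 1128.

1128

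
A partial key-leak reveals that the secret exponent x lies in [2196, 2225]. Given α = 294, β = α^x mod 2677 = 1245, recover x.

Compute 294^2196 mod 2677 = 2633, then multiply by 294 repeatedly:
  294^2196=2633  294^2197=449  294^2198=833  294^2199=1295  294^2200=596
  294^2201=1219  294^2202=2345  294^2203=1441  294^2204=688  294^2205=1497
  294^2206=1090  294^2207=1897  294^2208=902  294^2209=165  294^2210=324
  294^2211=1561  294^2212=1167  294^2213=442  294^2214=1452  294^2215=1245
Found 1245 at exponent 2215.

2215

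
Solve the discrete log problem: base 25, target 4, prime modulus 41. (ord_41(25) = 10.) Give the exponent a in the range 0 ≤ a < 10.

Successive powers of 25 modulo 41:
  25^0=1  25^1=25  25^2=10  25^3=4
So 25^3 ≡ 4 (mod 41), giving a = 3.

3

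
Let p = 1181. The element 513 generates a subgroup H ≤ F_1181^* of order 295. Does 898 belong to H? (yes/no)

yes

898 ∈ ⟨513⟩ iff 898^295 ≡ 1 (mod 1181), since |⟨513⟩| = 295.
898^295 mod 1181 = 1.
Since 1 = 1, 898 lies in the subgroup.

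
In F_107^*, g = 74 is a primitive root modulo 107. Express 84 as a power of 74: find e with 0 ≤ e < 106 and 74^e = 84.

41

Baby-step giant-step with m = ceil(sqrt(106)) = 11.
Baby table (74^j mod 107 for j=0..10):
  0:1  1:74  2:19  3:15  4:40  5:71  6:11  7:65
  8:102  9:58  10:12
Giant step factor: 74^(-11) ≡ 97 (mod 107).
Scan 84·97^i mod 107 for i = 0, 1, …:
  i=0: 84   i=1: 16   i=2: 54   i=3: 102
Match at i=3, j=8: e = 3·11 + 8 = 41.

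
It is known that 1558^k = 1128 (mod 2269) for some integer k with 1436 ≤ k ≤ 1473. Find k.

1440

Compute 1558^1436 mod 2269 = 732, then multiply by 1558 repeatedly:
  1558^1436=732  1558^1437=1418  1558^1438=1507  1558^1439=1760  1558^1440=1128
Found 1128 at exponent 1440.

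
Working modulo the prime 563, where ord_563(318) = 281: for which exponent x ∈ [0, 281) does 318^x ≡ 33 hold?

Baby-step giant-step with m = ceil(sqrt(281)) = 17.
Baby table (318^j mod 563 for j=0..16):
  0:1  1:318  2:347  3:561  4:490  5:432  6:4  7:146
  8:262  9:555  10:271  11:39  12:16  13:21  14:485  15:531
  16:521
Giant step factor: 318^(-17) ≡ 480 (mod 563).
Scan 33·480^i mod 563 for i = 0, 1, …:
  i=0: 33   i=1: 76   i=2: 448   i=3: 537
  i=4: 469   i=5: 483   i=6: 447   i=7: 57
  i=8: 336   i=9: 262
Match at i=9, j=8: x = 9·17 + 8 = 161.

161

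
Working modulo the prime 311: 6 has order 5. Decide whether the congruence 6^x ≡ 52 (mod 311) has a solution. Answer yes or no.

yes

⟨6⟩ has order 5; its elements mod 311 are {1, 6, 36, 52, 216}.
52 is in this set.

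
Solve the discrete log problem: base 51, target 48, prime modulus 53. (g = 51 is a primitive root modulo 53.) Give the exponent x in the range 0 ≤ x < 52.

Baby-step giant-step with m = ceil(sqrt(52)) = 8.
Baby table (51^j mod 53 for j=0..7):
  0:1  1:51  2:4  3:45  4:16  5:21  6:11  7:31
Giant step factor: 51^(-8) ≡ 47 (mod 53).
Scan 48·47^i mod 53 for i = 0, 1, …:
  i=0: 48   i=1: 30   i=2: 32   i=3: 20
  i=4: 39   i=5: 31
Match at i=5, j=7: x = 5·8 + 7 = 47.

47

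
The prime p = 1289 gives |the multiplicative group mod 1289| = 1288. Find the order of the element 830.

The order of 830 must divide p − 1 = 1288 = 2^3 · 7 · 23.
Divisors: 1, 2, 4, 7, 8, 14, 23, 28, 46, 56, 92, 161, 184, 322, 644, 1288.
Check each in increasing order: 830^1 ≡ 830;  830^2 ≡ 574;  830^4 ≡ 781;  830^7 ≡ 1280;  830^8 ≡ 264;  830^14 ≡ 81;  830^23 ≡ 479;  830^28 ≡ 116;  830^46 ≡ 1288;  830^56 ≡ 566;  830^92 ≡ 1.
Smallest exponent giving 1 is 92.

92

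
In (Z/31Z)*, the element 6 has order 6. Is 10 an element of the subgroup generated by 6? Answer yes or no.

10 ∈ ⟨6⟩ iff 10^6 ≡ 1 (mod 31), since |⟨6⟩| = 6.
10^6 mod 31 = 2.
Since 2 ≠ 1, 10 does not lie in the subgroup.

no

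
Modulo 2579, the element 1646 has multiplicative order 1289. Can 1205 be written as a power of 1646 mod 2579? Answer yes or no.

1205 ∈ ⟨1646⟩ iff 1205^1289 ≡ 1 (mod 2579), since |⟨1646⟩| = 1289.
1205^1289 mod 2579 = 1.
Since 1 = 1, 1205 lies in the subgroup.

yes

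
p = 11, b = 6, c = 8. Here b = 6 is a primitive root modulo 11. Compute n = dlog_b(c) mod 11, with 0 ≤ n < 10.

Successive powers of 6 modulo 11:
  6^0=1  6^1=6  6^2=3  6^3=7  6^4=9  6^5=10
  6^6=5  6^7=8
So 6^7 ≡ 8 (mod 11), giving n = 7.

7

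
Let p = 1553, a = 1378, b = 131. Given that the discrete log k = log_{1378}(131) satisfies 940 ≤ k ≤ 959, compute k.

Compute 1378^940 mod 1553 = 1185, then multiply by 1378 repeatedly:
  1378^940=1185  1378^941=727  1378^942=121  1378^943=567  1378^944=167
  1378^945=282  1378^946=346  1378^947=17  1378^948=131
Found 131 at exponent 948.

948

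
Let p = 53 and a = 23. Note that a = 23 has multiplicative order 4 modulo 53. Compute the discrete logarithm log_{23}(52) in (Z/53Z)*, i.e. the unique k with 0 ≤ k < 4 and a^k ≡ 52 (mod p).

Successive powers of 23 modulo 53:
  23^0=1  23^1=23  23^2=52
So 23^2 ≡ 52 (mod 53), giving k = 2.

2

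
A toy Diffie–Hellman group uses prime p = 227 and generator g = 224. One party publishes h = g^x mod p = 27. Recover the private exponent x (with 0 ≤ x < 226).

Baby-step giant-step with m = ceil(sqrt(226)) = 16.
Baby table (224^j mod 227 for j=0..15):
  0:1  1:224  2:9  3:200  4:81  5:211  6:48  7:83
  8:205  9:66  10:29  11:140  12:34  13:125  14:79  15:217
Giant step factor: 224^(-16) ≡ 53 (mod 227).
Scan 27·53^i mod 227 for i = 0, 1, …:
  i=0: 27   i=1: 69   i=2: 25   i=3: 190
  i=4: 82   i=5: 33   i=6: 160   i=7: 81
Match at i=7, j=4: x = 7·16 + 4 = 116.

116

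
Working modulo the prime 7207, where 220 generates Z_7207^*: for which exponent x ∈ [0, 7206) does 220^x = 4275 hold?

3267

Baby-step giant-step with m = ceil(sqrt(7206)) = 85.
Baby table (220^j mod 7207 for j=0..84):
  0:1  1:220  2:5158  3:3261  4:3927  5:6307  6:3796  7:6315
  8:5556  9:4337  10:2816  11:6925  12:2823  13:1258  14:2894  15:2464
  16:1555  17:3371  18:6506  19:4334  20:2156  21:5865  22:247  23:3891
  24:5594  25:5490  26:4231  27:1117  28:702  29:3093  30:3002  31:4603
  32:3680  33:2416  34:5409  35:825  36:1325  37:3220  38:2114  39:3832
  40:7028  41:3862  42:6421  43:48  44:3353  45:2546  46:5181  47:1114
  48:42  49:2033  50:426  51:29  52:6380  53:5442  54:878  55:5778
  56:2728  57:1979  58:2960  59:2570  60:3254  61:2387  62:6236  63:2590
  64:447  65:4649  66:6593  67:1853  68:4068  69:1292  70:3167  71:4868
  72:4324  73:7163  74:4734  75:3672  76:656  77:180  78:3565  79:5944
  80:3213  81:574  82:3761  83:5822  84:5201
Giant step factor: 220^(-85) ≡ 6594 (mod 7207).
Scan 4275·6594^i mod 7207 for i = 0, 1, …:
  i=0: 4275   i=1: 2773   i=2: 1003   i=3: 4963
  i=4: 6242   i=5: 571   i=6: 3120   i=7: 4502
  i=8: 555   i=9: 5721     …   i=37: 4239
  i=38: 3220
Match at i=38, j=37: x = 38·85 + 37 = 3267.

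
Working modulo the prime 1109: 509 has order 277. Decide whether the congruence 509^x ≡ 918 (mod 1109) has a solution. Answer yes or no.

918 ∈ ⟨509⟩ iff 918^277 ≡ 1 (mod 1109), since |⟨509⟩| = 277.
918^277 mod 1109 = 1.
Since 1 = 1, 918 lies in the subgroup.

yes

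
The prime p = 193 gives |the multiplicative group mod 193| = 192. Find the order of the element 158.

64

The order of 158 must divide p − 1 = 192 = 2^6 · 3.
Divisors: 1, 2, 3, 4, 6, 8, 12, 16, 24, 32, 48, 64, 96, 192.
Check each in increasing order: 158^1 ≡ 158;  158^2 ≡ 67;  158^3 ≡ 164;  158^4 ≡ 50;  158^6 ≡ 69;  158^8 ≡ 184;  158^12 ≡ 129;  158^16 ≡ 81;  158^24 ≡ 43;  158^32 ≡ 192;  158^48 ≡ 112;  158^64 ≡ 1.
Smallest exponent giving 1 is 64.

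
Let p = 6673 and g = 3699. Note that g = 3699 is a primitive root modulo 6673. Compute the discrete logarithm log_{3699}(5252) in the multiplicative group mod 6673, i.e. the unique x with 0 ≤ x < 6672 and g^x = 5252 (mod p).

Baby-step giant-step with m = ceil(sqrt(6672)) = 82.
Baby table (3699^j mod 6673 for j=0..81):
  0:1  1:3699  2:2951  3:5394  4:136  5:2589  6:956  7:6227
  8:5150  9:5108  10:3229  11:6074  12:6408  13:696  14:5399  15:5285
  16:3998  17:1234  18:234  19:4749  20:3215  21:999  22:5132  23:5256
  24:3495  25:2404  26:3960  27:805  28:1537  29:6640  30:4720  31:2712
  32:2169  33:2185  34:1312  35:1817  36:1372  37:3548  38:4934  39:211
  40:6421  41:2072  42:3724  43:2004  44:5766  45:1526  46:5989  47:5624
  48:3435  49:673  50:398  51:4142  52:50  53:4779  54:744  55:2780
  56:127  57:2663  58:1089  59:4392  60:3926  61:1826  62:1298  63:3415
  64:96  65:1435  66:3030  67:4003  68:6383  69:1643  70:5027  71:3895
  72:598  73:3239  74:3026  75:2553  76:1252  77:86  78:4483  79:212
  80:3447  81:5023
Giant step factor: 3699^(-82) ≡ 5917 (mod 6673).
Scan 5252·5917^i mod 6673 for i = 0, 1, …:
  i=0: 5252   i=1: 6596   i=2: 4828   i=3: 163
  i=4: 3559   i=5: 5288   i=6: 6072   i=7: 592
  i=8: 6212   i=9: 1520     …   i=61: 6064
  i=62: 6640
Match at i=62, j=29: x = 62·82 + 29 = 5113.

5113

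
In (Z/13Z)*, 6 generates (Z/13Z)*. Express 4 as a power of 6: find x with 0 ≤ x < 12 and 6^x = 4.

Successive powers of 6 modulo 13:
  6^0=1  6^1=6  6^2=10  6^3=8  6^4=9  6^5=2
  6^6=12  6^7=7  6^8=3  6^9=5  6^10=4
So 6^10 ≡ 4 (mod 13), giving x = 10.

10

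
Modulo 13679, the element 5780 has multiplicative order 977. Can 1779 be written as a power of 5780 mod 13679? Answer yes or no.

no

1779 ∈ ⟨5780⟩ iff 1779^977 ≡ 1 (mod 13679), since |⟨5780⟩| = 977.
1779^977 mod 13679 = 13678.
Since 13678 ≠ 1, 1779 does not lie in the subgroup.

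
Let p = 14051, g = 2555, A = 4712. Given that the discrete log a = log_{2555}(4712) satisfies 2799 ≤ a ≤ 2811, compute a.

2810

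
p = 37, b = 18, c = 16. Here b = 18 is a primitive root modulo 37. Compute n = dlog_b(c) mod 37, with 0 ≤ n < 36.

32

Successive powers of 18 modulo 37:
  18^0=1  18^1=18  18^2=28  18^3=23  18^4=7  18^5=15
  18^6=11  18^7=13  18^8=12  18^9=31  18^10=3  18^11=17
  18^12=10  18^13=32  18^14=21  18^15=8  18^16=33  18^17=2
  18^18=36  18^19=19  18^20=9  18^21=14  18^22=30  18^23=22
  18^24=26  18^25=24  18^26=25  18^27=6  18^28=34  18^29=20
  18^30=27  18^31=5  18^32=16
So 18^32 ≡ 16 (mod 37), giving n = 32.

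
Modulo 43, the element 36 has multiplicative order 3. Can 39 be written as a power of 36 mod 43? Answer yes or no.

⟨36⟩ has order 3; its elements mod 43 are {1, 6, 36}.
39 is not in this set.

no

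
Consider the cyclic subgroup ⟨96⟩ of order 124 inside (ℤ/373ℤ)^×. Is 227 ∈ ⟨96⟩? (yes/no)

yes

227 ∈ ⟨96⟩ iff 227^124 ≡ 1 (mod 373), since |⟨96⟩| = 124.
227^124 mod 373 = 1.
Since 1 = 1, 227 lies in the subgroup.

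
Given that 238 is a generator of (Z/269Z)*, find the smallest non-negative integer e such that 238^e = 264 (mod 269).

Baby-step giant-step with m = ceil(sqrt(268)) = 17.
Baby table (238^j mod 269 for j=0..16):
  0:1  1:238  2:154  3:68  4:44  5:250  6:51  7:33
  8:53  9:240  10:92  11:107  12:180  13:69  14:13  15:135
  16:119
Giant step factor: 238^(-17) ≡ 7 (mod 269).
Scan 264·7^i mod 269 for i = 0, 1, …:
  i=0: 264   i=1: 234   i=2: 24   i=3: 168
  i=4: 100   i=5: 162   i=6: 58   i=7: 137
  i=8: 152   i=9: 257   i=10: 185   i=11: 219
  i=12: 188   i=13: 240
Match at i=13, j=9: e = 13·17 + 9 = 230.

230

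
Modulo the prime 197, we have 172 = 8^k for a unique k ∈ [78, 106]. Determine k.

92

Compute 8^78 mod 197 = 116, then multiply by 8 repeatedly:
  8^78=116  8^79=140  8^80=135  8^81=95  8^82=169
  8^83=170  8^84=178  8^85=45  8^86=163  8^87=122
  8^88=188  8^89=125  8^90=15  8^91=120  8^92=172
Found 172 at exponent 92.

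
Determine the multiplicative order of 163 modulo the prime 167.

166

The order of 163 must divide p − 1 = 166 = 2 · 83.
Divisors: 1, 2, 83, 166.
Check each in increasing order: 163^1 ≡ 163;  163^2 ≡ 16;  163^83 ≡ 166;  163^166 ≡ 1.
Smallest exponent giving 1 is 166.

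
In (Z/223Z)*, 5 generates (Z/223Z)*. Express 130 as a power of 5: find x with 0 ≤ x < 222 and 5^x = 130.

Baby-step giant-step with m = ceil(sqrt(222)) = 15.
Baby table (5^j mod 223 for j=0..14):
  0:1  1:5  2:25  3:125  4:179  5:3  6:15  7:75
  8:152  9:91  10:9  11:45  12:2  13:10  14:50
Giant step factor: 5^(-15) ≡ 190 (mod 223).
Scan 130·190^i mod 223 for i = 0, 1, …:
  i=0: 130   i=1: 170   i=2: 188   i=3: 40
  i=4: 18   i=5: 75
Match at i=5, j=7: x = 5·15 + 7 = 82.

82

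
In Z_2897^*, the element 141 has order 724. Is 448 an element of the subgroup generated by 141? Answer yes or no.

no

448 ∈ ⟨141⟩ iff 448^724 ≡ 1 (mod 2897), since |⟨141⟩| = 724.
448^724 mod 2897 = 1120.
Since 1120 ≠ 1, 448 does not lie in the subgroup.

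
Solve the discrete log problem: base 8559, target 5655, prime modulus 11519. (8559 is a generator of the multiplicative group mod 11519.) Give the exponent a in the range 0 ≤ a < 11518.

946

Baby-step giant-step with m = ceil(sqrt(11518)) = 108.
Baby table (8559^j mod 11519 for j=0..107):
  0:1  1:8559  2:7160  3:1360  4:6050  5:4045  6:6560  7:3434
  8:6637  9:5894  10:5045  11:6943  12:10135  13:7395  14:8419  15:6876
  16:1113  17:11473  18:9451  19:4691  20:6554  21:9675  22:9753  23:9253
  24:3302  25:5711  26:5332  27:9829  28:3154  29:6069  30:5400  31:4372
  32:6236  33:6397  34:2116  35:2976  36:3075  37:9529  38:4191  39:603
  40:565  41:9374  42:2231  43:8146  44:8626  45:4663  46:8801  47:5018
  48:6230  49:1119  50:5232  51:6335  52:1332  53:8297  54:10907  55:3037
  56:6819  57:8567  58:6518  59:1045  60:5411  61:6369  62:4363  63:9838
  64:11071  65:1395  66:6121  67:1227  68:8084  69:7842  70:9984  71:5114
  72:10045  73:8858  74:9083  75:11185  76:9525  77:4512  78:6520  79:6644
  80:8212  81:9089  82:4944  83:6409  84:1153  85:8263  86:7876  87:1496
  88:6655  89:10209  90:7216  91:8385  92:3845  93:11091  94:11309  95:11093
  96:5389  97:2375  98:8109  99:2956  100:4680  101:4557  102:29  103:6312
  104:298  105:4883  106:2665  107:2115
Giant step factor: 8559^(-108) ≡ 10279 (mod 11519).
Scan 5655·10279^i mod 11519 for i = 0, 1, …:
  i=0: 5655   i=1: 2871   i=2: 10850   i=3: 192
  i=4: 3819   i=5: 10268   i=6: 7694   i=7: 8691
  i=8: 4944
Match at i=8, j=82: a = 8·108 + 82 = 946.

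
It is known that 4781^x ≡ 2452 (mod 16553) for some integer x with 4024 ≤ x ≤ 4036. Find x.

4031

Compute 4781^4024 mod 16553 = 1669, then multiply by 4781 repeatedly:
  4781^4024=1669  4781^4025=943  4781^4026=6067  4781^4027=5471  4781^4028=3111
  4781^4029=9097  4781^4030=8026  4781^4031=2452
Found 2452 at exponent 4031.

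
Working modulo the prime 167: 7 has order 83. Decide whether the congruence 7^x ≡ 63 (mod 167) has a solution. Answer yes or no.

yes

63 ∈ ⟨7⟩ iff 63^83 ≡ 1 (mod 167), since |⟨7⟩| = 83.
63^83 mod 167 = 1.
Since 1 = 1, 63 lies in the subgroup.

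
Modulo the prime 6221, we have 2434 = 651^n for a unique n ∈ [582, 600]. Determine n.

Compute 651^582 mod 6221 = 5443, then multiply by 651 repeatedly:
  651^582=5443  651^583=3644  651^584=2043  651^585=4920  651^586=5326
  651^587=2129  651^588=4917  651^589=3373  651^590=6031  651^591=730
  651^592=2434
Found 2434 at exponent 592.

592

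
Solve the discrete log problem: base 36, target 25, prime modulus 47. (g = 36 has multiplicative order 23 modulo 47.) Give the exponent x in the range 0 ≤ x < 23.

Successive powers of 36 modulo 47:
  36^0=1  36^1=36  36^2=27  36^3=32  36^4=24  36^5=18
  36^6=37  36^7=16  36^8=12  36^9=9  36^10=42  36^11=8
  36^12=6  36^13=28  36^14=21  36^15=4  36^16=3  36^17=14
  36^18=34  36^19=2  36^20=25
So 36^20 ≡ 25 (mod 47), giving x = 20.

20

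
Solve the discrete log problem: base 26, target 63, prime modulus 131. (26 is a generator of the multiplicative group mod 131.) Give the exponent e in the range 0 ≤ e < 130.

40

Baby-step giant-step with m = ceil(sqrt(130)) = 12.
Baby table (26^j mod 131 for j=0..11):
  0:1  1:26  2:21  3:22  4:48  5:69  6:91  7:8
  8:77  9:37  10:45  11:122
Giant step factor: 26^(-12) ≡ 117 (mod 131).
Scan 63·117^i mod 131 for i = 0, 1, …:
  i=0: 63   i=1: 35   i=2: 34   i=3: 48
Match at i=3, j=4: e = 3·12 + 4 = 40.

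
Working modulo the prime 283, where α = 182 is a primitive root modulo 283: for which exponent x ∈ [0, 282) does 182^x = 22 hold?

149

Baby-step giant-step with m = ceil(sqrt(282)) = 17.
Baby table (182^j mod 283 for j=0..16):
  0:1  1:182  2:13  3:102  4:169  5:194  6:216  7:258
  8:261  9:241  10:280  11:20  12:244  13:260  14:59  15:267
  16:201
Giant step factor: 182^(-17) ≡ 200 (mod 283).
Scan 22·200^i mod 283 for i = 0, 1, …:
  i=0: 22   i=1: 155   i=2: 153   i=3: 36
  i=4: 125   i=5: 96   i=6: 239   i=7: 256
  i=8: 260
Match at i=8, j=13: x = 8·17 + 13 = 149.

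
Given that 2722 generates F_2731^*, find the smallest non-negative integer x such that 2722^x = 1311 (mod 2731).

721

Baby-step giant-step with m = ceil(sqrt(2730)) = 53.
Baby table (2722^j mod 2731 for j=0..52):
  0:1  1:2722  2:81  3:2002  4:1099  5:1033  6:1627  7:1743
  8:699  9:1902  10:1999  11:1126  12:790  13:1083  14:1177  15:331
  16:2483  17:2232  18:1760  19:546  20:548  21:530  22:692  23:1965
  24:1432  25:767  26:1290  27:2045  28:712  29:1785  30:321  31:2573
  32:1422  33:857  34:480  35:1142  36:646  37:2379  38:437  39:1529
  40:2625  41:954  42:2338  43:806  44:939  45:2473  46:2322  47:950
  48:2374  49:482  50:1124  51:808  52:921
Giant step factor: 2722^(-53) ≡ 1906 (mod 2731).
Scan 1311·1906^i mod 2731 for i = 0, 1, …:
  i=0: 1311   i=1: 2632   i=2: 2476   i=3: 88
  i=4: 1137   i=5: 1439   i=6: 810   i=7: 845
  i=8: 2011   i=9: 1373   i=10: 640   i=11: 1814
  i=12: 38   i=13: 1422
Match at i=13, j=32: x = 13·53 + 32 = 721.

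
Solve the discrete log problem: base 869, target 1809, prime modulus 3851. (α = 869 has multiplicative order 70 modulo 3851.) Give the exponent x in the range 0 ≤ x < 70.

18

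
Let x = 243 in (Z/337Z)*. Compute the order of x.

168

The order of 243 must divide p − 1 = 336 = 2^4 · 3 · 7.
Divisors: 1, 2, 3, 4, 6, 7, 8, 12, 14, 16, 21, 24, 28, 42, 48, 56, 84, 112, 168, 336.
Check each in increasing order: 243^1 ≡ 243;  243^2 ≡ 74;  243^3 ≡ 121;  243^4 ≡ 84;  243^6 ≡ 150;  243^7 ≡ 54;  243^8 ≡ 316;  243^12 ≡ 258;  243^14 ≡ 220;  243^16 ≡ 104;  243^21 ≡ 85;  243^24 ≡ 175;  243^28 ≡ 209;  243^42 ≡ 148;  243^48 ≡ 295;  243^56 ≡ 208;  243^84 ≡ 336;  243^112 ≡ 128;  243^168 ≡ 1.
Smallest exponent giving 1 is 168.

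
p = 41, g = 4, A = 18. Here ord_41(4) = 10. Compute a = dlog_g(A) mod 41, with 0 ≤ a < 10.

8

Successive powers of 4 modulo 41:
  4^0=1  4^1=4  4^2=16  4^3=23  4^4=10  4^5=40
  4^6=37  4^7=25  4^8=18
So 4^8 ≡ 18 (mod 41), giving a = 8.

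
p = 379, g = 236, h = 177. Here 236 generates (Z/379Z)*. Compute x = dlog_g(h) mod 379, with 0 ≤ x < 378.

Baby-step giant-step with m = ceil(sqrt(378)) = 20.
Baby table (236^j mod 379 for j=0..19):
  0:1  1:236  2:362  3:157  4:289  5:363  6:14  7:272
  8:141  9:303  10:256  11:155  12:196  13:18  14:79  15:73
  16:173  17:275  18:91  19:252
Giant step factor: 236^(-20) ≡ 110 (mod 379).
Scan 177·110^i mod 379 for i = 0, 1, …:
  i=0: 177   i=1: 141
Match at i=1, j=8: x = 1·20 + 8 = 28.

28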